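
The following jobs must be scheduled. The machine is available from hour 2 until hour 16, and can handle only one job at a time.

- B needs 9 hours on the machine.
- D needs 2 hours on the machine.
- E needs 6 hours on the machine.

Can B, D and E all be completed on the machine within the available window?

The machine window is 16 − 2 = 14 hours.
Running back to back, the jobs need 9 + 2 + 6 = 17 hours on the machine.
Since 17 > 14, they cannot all fit.

No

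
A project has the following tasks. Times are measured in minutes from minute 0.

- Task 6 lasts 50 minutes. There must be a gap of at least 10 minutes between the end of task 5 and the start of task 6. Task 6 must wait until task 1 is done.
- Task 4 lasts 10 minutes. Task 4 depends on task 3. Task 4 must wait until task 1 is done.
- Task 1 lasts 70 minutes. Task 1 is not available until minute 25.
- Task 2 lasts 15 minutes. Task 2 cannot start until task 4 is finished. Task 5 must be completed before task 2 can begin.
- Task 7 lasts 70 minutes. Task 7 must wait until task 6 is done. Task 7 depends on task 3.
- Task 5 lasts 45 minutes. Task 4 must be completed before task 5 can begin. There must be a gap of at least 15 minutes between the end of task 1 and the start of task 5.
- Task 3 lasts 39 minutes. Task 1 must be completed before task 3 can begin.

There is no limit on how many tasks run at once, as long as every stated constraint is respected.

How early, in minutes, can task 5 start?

144

Task 1 waits on its own release at minute 25, so it starts at minute 25 and finishes at 25 + 70 = minute 95.
After task 1 (finishes minute 95), task 3 can start at minute 95 and finishes at minute 134.
Task 4 has to wait for task 3 (finishes minute 134); task 1 (finishes minute 95). The latest of these is minute 134, so task 4 runs minute 134 to 134 + 10 = minute 144.
Task 5 waits on task 4 (finishes minute 144); task 1 (finishes minute 95, plus 15-minute gap → minute 110). The latest of these is minute 144, which is the earliest task 5 can start.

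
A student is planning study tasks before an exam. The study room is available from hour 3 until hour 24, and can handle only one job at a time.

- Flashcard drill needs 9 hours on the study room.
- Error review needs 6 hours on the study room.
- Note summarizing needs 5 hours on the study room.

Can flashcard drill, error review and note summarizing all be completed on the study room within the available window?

Yes

The study room window is 24 − 3 = 21 hours.
Running back to back, the jobs need 9 + 6 + 5 = 20 hours on the study room.
Since 20 ≤ 21, they fit within the window.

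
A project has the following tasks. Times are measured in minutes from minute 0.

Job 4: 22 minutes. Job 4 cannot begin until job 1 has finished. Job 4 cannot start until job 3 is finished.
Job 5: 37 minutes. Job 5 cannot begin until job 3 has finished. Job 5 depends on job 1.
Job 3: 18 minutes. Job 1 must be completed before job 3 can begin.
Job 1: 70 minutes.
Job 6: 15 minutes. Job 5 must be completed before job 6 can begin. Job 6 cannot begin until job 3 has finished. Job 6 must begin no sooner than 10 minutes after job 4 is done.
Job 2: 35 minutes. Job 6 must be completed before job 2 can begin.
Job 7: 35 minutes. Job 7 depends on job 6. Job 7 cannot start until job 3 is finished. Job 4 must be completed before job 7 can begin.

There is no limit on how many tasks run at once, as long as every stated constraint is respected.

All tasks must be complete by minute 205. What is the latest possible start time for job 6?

155

Job 2 has no dependents, so it just needs to finish by minute 205. Starting by 205 − 35 = minute 170 achieves that.
Job 7 has no dependents, so it just needs to finish by minute 205. Starting by 205 − 35 = minute 170 achieves that.
Job 6 feeds job 2 (must start by minute 170); job 7 (must start by minute 170). Taking the minimum, job 6 must finish by minute 170 and start by 170 − 15 = minute 155.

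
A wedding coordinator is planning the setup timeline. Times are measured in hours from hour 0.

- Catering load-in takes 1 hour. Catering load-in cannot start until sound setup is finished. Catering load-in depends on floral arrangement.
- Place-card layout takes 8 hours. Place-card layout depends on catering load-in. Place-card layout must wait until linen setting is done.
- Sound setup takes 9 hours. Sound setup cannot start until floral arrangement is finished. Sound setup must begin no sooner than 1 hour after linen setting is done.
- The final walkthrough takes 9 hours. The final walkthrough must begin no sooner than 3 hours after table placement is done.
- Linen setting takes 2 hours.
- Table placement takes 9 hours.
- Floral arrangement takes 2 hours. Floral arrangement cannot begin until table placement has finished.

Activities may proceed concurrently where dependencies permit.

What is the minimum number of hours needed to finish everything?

Linen setting can start immediately at hour 0; it finishes at hour 2.
Table placement can start immediately at hour 0; it finishes at hour 9.
The final walkthrough cannot begin until table placement (finishes hour 9, plus 3-hour gap → hour 12). It runs from hour 12 to 12 + 9 = hour 21.
After table placement (finishes hour 9), floral arrangement can start at hour 9 and finishes at hour 11.
Sound setup cannot start until floral arrangement (finishes hour 11); linen setting (finishes hour 2, plus 1-hour gap → hour 3). The controlling bound is hour 11, so sound setup finishes at 11 + 9 = hour 20.
Catering load-in needs all of sound setup (finishes hour 20); floral arrangement (finishes hour 11). That puts its earliest start at hour 20; it finishes at 20 + 1 = hour 21.
Place-card layout needs all of catering load-in (finishes hour 21); linen setting (finishes hour 2). That puts its earliest start at hour 21; it finishes at 21 + 8 = hour 29.
All tasks are finished once the last one completes. Finish times: Table placement at 9, Linen setting at 2, Floral arrangement at 11, Sound setup at 20, Catering load-in at 21, Place-card layout at 29, The final walkthrough at 21. The latest is hour 29.

29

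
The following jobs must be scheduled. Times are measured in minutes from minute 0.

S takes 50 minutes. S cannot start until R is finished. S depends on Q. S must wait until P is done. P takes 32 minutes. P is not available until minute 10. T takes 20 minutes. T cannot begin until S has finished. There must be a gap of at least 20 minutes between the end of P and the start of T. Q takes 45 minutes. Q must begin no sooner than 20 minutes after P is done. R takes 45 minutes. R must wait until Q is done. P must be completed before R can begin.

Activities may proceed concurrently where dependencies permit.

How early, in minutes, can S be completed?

P waits on its own release at minute 10, so it starts at minute 10 and finishes at 10 + 32 = minute 42.
Q waits on P (finishes minute 42, plus 20-minute gap → minute 62), so it starts at minute 62 and finishes at 62 + 45 = minute 107.
R needs all of Q (finishes minute 107); P (finishes minute 42). That puts its earliest start at minute 107; it finishes at 107 + 45 = minute 152.
S cannot start until R (finishes minute 152); Q (finishes minute 107); P (finishes minute 42). The controlling bound is minute 152, so S finishes at 152 + 50 = minute 202.

202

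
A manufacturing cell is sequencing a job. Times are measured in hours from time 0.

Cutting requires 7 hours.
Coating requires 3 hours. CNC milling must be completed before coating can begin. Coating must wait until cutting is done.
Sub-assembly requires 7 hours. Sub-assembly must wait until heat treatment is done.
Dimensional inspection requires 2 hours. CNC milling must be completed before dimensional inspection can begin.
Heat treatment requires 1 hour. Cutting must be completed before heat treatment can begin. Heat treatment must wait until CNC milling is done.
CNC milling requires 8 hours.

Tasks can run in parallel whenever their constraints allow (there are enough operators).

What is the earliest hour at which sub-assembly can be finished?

CNC milling has no prerequisites, so it starts at hour 0 and finishes at hour 8.
Cutting can start immediately at hour 0; it finishes at hour 7.
For heat treatment: cutting (finishes hour 7); CNC milling (finishes hour 8). Taking the maximum gives a start of hour 8, and it finishes at 8 + 1 = hour 9.
Sub-assembly cannot begin until heat treatment (finishes hour 9). It runs from hour 9 to 9 + 7 = hour 16.

16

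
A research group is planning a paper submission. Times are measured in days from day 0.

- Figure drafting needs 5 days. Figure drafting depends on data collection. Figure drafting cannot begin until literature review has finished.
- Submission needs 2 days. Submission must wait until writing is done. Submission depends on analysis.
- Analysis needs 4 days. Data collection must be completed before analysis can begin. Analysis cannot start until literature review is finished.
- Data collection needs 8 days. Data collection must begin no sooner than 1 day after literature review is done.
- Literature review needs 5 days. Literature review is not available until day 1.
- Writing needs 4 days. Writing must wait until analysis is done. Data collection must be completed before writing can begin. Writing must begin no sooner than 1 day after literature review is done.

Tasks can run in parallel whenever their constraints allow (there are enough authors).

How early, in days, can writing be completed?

Literature review cannot begin until its own release at day 1. It runs from day 1 to 1 + 5 = day 6.
Data collection cannot begin until literature review (finishes day 6, plus 1-day gap → day 7). It runs from day 7 to 7 + 8 = day 15.
Analysis cannot start until data collection (finishes day 15); literature review (finishes day 6). The controlling bound is day 15, so analysis finishes at 15 + 4 = day 19.
For writing: analysis (finishes day 19); data collection (finishes day 15); literature review (finishes day 6, plus 1-day gap → day 7). Taking the maximum gives a start of day 19, and it finishes at 19 + 4 = day 23.

23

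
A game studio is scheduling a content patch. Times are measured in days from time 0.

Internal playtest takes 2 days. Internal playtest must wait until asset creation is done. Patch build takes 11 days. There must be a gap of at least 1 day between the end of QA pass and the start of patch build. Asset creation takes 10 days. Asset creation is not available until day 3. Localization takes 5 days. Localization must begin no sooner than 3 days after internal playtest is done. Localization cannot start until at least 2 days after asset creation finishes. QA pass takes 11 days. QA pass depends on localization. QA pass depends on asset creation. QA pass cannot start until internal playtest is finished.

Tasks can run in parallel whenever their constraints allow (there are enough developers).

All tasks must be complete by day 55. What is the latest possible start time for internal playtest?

22

Patch build has no dependents, so it just needs to finish by day 55. Starting by 55 − 11 = day 44 achieves that.
Since patch build (must start by day 44, minus 1-day gap → day 43) depends on it, QA pass must finish by day 43. Backing off its 11-day duration gives a latest start of day 32.
Since QA pass (must start by day 32) depends on it, localization must finish by day 32. Backing off its 5-day duration gives a latest start of day 27.
Internal playtest feeds localization (must start by day 27, minus 3-day gap → day 24); QA pass (must start by day 32). Taking the minimum, internal playtest must finish by day 24 and start by 24 − 2 = day 22.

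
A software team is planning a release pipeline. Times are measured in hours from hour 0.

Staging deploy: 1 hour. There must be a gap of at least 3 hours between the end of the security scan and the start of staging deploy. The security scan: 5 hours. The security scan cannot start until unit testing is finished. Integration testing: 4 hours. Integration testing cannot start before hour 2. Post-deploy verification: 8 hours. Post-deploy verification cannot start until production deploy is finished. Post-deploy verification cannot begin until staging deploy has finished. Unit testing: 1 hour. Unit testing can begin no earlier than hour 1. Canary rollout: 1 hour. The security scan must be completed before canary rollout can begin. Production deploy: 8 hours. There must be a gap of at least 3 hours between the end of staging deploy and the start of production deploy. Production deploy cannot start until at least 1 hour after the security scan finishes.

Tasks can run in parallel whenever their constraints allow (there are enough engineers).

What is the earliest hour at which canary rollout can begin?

7

Unit testing waits on its own release at hour 1, so it starts at hour 1 and finishes at 1 + 1 = hour 2.
The security scan cannot begin until unit testing (finishes hour 2). It runs from hour 2 to 2 + 5 = hour 7.
Canary rollout waits on the security scan (finishes hour 7), so the earliest it can start is hour 7.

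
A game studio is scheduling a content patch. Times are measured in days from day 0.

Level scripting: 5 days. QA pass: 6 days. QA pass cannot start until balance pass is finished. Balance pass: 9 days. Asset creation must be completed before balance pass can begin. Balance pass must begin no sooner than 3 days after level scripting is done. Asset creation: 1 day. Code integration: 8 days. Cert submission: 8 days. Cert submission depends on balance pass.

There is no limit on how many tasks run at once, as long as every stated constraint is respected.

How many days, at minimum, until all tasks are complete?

Code integration has no prerequisites, so it starts at day 0 and finishes at day 8.
Level scripting can start immediately at day 0; it finishes at day 5.
Asset creation has no prerequisites, so it starts at day 0 and finishes at day 1.
Balance pass cannot start until asset creation (finishes day 1); level scripting (finishes day 5, plus 3-day gap → day 8). The controlling bound is day 8, so balance pass finishes at 8 + 9 = day 17.
Cert submission cannot begin until balance pass (finishes day 17). It runs from day 17 to 17 + 8 = day 25.
After balance pass (finishes day 17), QA pass can start at day 17 and finishes at day 23.
All tasks are finished once the last one completes. Finish times: Asset creation at 1, Level scripting at 5, Code integration at 8, Balance pass at 17, QA pass at 23, Cert submission at 25. The latest is day 25.

25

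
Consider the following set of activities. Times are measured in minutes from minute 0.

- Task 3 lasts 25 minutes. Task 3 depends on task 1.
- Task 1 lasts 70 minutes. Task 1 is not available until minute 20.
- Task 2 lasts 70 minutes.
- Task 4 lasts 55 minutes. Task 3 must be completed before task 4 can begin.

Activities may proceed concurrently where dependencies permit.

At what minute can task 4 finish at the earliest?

After its own release at minute 20, task 1 can start at minute 20 and finishes at minute 90.
Task 3 cannot begin until task 1 (finishes minute 90). It runs from minute 90 to 90 + 25 = minute 115.
Task 4 waits on task 3 (finishes minute 115), so it starts at minute 115 and finishes at 115 + 55 = minute 170.

170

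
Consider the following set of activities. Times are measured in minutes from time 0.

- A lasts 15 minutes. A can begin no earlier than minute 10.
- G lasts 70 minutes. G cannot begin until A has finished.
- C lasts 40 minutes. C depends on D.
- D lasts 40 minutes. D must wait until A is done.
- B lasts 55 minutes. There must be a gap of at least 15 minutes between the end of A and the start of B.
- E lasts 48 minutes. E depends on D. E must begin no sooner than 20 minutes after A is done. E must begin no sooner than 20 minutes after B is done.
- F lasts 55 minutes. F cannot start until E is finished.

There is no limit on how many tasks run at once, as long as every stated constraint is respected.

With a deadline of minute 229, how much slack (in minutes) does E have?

A waits on its own release at minute 10, so it starts at minute 10 and finishes at 10 + 15 = minute 25.
After A (finishes minute 25), D can start at minute 25 and finishes at minute 65.
B cannot begin until A (finishes minute 25, plus 15-minute gap → minute 40). It runs from minute 40 to 40 + 55 = minute 95.
E has to wait for D (finishes minute 65); A (finishes minute 25, plus 20-minute gap → minute 45); B (finishes minute 95, plus 20-minute gap → minute 115). The latest of these is minute 115, so E runs minute 115 to 115 + 48 = minute 163.

Working backward from the deadline:
F must finish by minute 229; it takes 55 minutes, so it must start by 229 − 55 = minute 174.
E must finish before F (must start by minute 174). With a 48-minute duration, E must start by 174 − 48 = minute 126.
So E can start as early as minute 115 and as late as minute 126, giving 126 − 115 = 11 minutes of slack.

11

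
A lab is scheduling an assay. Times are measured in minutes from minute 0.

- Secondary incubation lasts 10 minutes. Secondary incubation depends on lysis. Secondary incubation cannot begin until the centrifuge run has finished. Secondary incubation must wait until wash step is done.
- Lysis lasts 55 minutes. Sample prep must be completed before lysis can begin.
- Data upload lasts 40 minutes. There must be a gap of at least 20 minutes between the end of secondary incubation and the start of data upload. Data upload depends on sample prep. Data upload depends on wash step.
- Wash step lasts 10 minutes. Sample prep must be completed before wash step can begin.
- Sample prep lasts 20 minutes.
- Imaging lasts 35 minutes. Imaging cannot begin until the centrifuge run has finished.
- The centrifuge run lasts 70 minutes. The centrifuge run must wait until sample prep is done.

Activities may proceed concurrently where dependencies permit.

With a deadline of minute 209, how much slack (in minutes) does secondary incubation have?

49

Nothing blocks sample prep, so it runs from minute 0 to minute 20.
Wash step cannot begin until sample prep (finishes minute 20). It runs from minute 20 to 20 + 10 = minute 30.
The centrifuge run cannot begin until sample prep (finishes minute 20). It runs from minute 20 to 20 + 70 = minute 90.
Lysis cannot begin until sample prep (finishes minute 20). It runs from minute 20 to 20 + 55 = minute 75.
Secondary incubation has to wait for lysis (finishes minute 75); the centrifuge run (finishes minute 90); wash step (finishes minute 30). The latest of these is minute 90, so secondary incubation runs minute 90 to 90 + 10 = minute 100.

Working backward from the deadline:
To finish by minute 209, data upload (duration 40) must start no later than minute 169.
Secondary incubation has to be done before data upload (must start by minute 169, minus 20-minute gap → minute 149). That means finishing by minute 149, i.e. starting by 149 − 10 = minute 139.
So secondary incubation can start as early as minute 90 and as late as minute 139, giving 139 − 90 = 49 minutes of slack.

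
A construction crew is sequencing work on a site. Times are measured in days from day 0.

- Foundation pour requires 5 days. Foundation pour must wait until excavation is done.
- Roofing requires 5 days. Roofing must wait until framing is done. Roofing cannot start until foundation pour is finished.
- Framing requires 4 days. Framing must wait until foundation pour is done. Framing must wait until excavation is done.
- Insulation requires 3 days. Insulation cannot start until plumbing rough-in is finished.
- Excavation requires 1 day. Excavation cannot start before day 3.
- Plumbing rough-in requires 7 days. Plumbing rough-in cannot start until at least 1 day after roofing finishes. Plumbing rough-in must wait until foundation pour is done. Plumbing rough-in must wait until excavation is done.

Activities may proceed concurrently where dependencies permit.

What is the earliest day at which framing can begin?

9

Excavation cannot begin until its own release at day 3. It runs from day 3 to 3 + 1 = day 4.
Foundation pour waits on excavation (finishes day 4), so it starts at day 4 and finishes at 4 + 5 = day 9.
Framing waits on foundation pour (finishes day 9); excavation (finishes day 4). The latest of these is day 9, which is the earliest framing can start.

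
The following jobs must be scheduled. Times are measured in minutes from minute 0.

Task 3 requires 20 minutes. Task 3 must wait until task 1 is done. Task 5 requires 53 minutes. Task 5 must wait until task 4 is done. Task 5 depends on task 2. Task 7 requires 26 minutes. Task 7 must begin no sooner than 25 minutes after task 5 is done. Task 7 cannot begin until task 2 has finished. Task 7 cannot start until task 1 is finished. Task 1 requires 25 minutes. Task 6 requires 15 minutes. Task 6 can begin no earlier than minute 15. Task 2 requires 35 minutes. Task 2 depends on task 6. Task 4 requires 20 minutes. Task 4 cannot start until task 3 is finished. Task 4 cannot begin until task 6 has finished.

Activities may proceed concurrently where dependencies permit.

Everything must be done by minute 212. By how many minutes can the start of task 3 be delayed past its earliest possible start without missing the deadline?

43

Task 1 can start immediately at minute 0; it finishes at minute 25.
After task 1 (finishes minute 25), task 3 can start at minute 25 and finishes at minute 45.

Working backward from the deadline:
To finish by minute 212, task 7 (duration 26) must start no later than minute 186.
Task 5 has to be done before task 7 (must start by minute 186, minus 25-minute gap → minute 161). That means finishing by minute 161, i.e. starting by 161 − 53 = minute 108.
Task 4 must finish before task 5 (must start by minute 108). With a 20-minute duration, task 4 must start by 108 − 20 = minute 88.
Task 3 has to be done before task 4 (must start by minute 88). That means finishing by minute 88, i.e. starting by 88 − 20 = minute 68.
So task 3 can start as early as minute 25 and as late as minute 68, giving 68 − 25 = 43 minutes of slack.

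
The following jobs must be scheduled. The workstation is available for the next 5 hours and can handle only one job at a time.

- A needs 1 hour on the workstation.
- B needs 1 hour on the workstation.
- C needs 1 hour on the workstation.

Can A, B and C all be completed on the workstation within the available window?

Running back to back, the jobs need 1 + 1 + 1 = 3 hours on the workstation.
Since 3 ≤ 5, they fit within the window.

Yes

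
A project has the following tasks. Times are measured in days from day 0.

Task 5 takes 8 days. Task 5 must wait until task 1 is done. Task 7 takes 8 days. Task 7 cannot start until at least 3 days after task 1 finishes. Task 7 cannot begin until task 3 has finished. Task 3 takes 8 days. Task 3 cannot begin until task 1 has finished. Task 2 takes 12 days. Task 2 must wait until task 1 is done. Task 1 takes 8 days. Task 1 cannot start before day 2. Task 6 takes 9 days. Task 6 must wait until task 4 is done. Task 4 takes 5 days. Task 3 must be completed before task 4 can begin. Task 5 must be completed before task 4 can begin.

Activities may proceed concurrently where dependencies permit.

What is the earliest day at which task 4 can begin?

18

After its own release at day 2, task 1 can start at day 2 and finishes at day 10.
Task 5 waits on task 1 (finishes day 10), so it starts at day 10 and finishes at 10 + 8 = day 18.
After task 1 (finishes day 10), task 3 can start at day 10 and finishes at day 18.
Task 4 waits on task 3 (finishes day 18); task 5 (finishes day 18). The latest of these is day 18, which is the earliest task 4 can start.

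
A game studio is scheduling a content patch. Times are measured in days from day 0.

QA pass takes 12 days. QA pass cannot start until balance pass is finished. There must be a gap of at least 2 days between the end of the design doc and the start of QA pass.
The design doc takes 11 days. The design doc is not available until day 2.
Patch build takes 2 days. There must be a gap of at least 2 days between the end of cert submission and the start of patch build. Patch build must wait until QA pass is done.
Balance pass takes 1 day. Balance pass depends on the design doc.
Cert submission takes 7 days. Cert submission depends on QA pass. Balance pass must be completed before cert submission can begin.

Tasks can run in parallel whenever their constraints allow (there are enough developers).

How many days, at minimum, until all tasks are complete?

The design doc cannot begin until its own release at day 2. It runs from day 2 to 2 + 11 = day 13.
Balance pass cannot begin until the design doc (finishes day 13). It runs from day 13 to 13 + 1 = day 14.
For QA pass: balance pass (finishes day 14); the design doc (finishes day 13, plus 2-day gap → day 15). Taking the maximum gives a start of day 15, and it finishes at 15 + 12 = day 27.
Cert submission cannot start until QA pass (finishes day 27); balance pass (finishes day 14). The controlling bound is day 27, so cert submission finishes at 27 + 7 = day 34.
Patch build cannot start until cert submission (finishes day 34, plus 2-day gap → day 36); QA pass (finishes day 27). The controlling bound is day 36, so patch build finishes at 36 + 2 = day 38.
All tasks are finished once the last one completes. Finish times: The design doc at 13, Balance pass at 14, QA pass at 27, Cert submission at 34, Patch build at 38. The latest is day 38.

38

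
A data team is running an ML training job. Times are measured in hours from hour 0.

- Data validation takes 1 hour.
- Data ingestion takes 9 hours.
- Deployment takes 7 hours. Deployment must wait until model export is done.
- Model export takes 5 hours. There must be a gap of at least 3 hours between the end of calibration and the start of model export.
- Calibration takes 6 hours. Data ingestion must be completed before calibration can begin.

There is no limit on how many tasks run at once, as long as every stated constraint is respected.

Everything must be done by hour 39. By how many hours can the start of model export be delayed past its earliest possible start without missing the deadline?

9

Nothing blocks data ingestion, so it runs from hour 0 to hour 9.
Calibration waits on data ingestion (finishes hour 9), so it starts at hour 9 and finishes at 9 + 6 = hour 15.
After calibration (finishes hour 15, plus 3-hour gap → hour 18), model export can start at hour 18 and finishes at hour 23.

Working backward from the deadline:
To finish by hour 39, deployment (duration 7) must start no later than hour 32.
Model export feeds into deployment (must start by hour 32); so model export must finish by hour 32 and therefore start by hour 27.
So model export can start as early as hour 18 and as late as hour 27, giving 27 − 18 = 9 hours of slack.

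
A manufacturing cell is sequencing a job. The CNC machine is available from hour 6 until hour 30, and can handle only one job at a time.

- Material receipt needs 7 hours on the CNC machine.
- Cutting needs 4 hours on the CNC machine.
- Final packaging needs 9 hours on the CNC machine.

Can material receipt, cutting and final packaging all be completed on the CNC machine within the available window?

The CNC machine window is 30 − 6 = 24 hours.
Running back to back, the jobs need 7 + 4 + 9 = 20 hours on the CNC machine.
Since 20 ≤ 24, they fit within the window.

Yes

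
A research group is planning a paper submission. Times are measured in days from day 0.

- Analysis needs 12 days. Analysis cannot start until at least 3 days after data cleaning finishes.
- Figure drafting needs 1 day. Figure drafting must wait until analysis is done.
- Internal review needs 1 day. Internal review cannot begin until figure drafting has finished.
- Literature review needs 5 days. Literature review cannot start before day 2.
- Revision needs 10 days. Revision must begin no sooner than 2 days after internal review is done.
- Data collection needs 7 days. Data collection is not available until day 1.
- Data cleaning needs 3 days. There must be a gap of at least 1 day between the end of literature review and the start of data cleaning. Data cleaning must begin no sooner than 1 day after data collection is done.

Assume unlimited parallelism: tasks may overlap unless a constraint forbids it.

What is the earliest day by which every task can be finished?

Data collection cannot begin until its own release at day 1. It runs from day 1 to 1 + 7 = day 8.
Literature review waits on its own release at day 2, so it starts at day 2 and finishes at 2 + 5 = day 7.
For data cleaning: literature review (finishes day 7, plus 1-day gap → day 8); data collection (finishes day 8, plus 1-day gap → day 9). Taking the maximum gives a start of day 9, and it finishes at 9 + 3 = day 12.
Analysis waits on data cleaning (finishes day 12, plus 3-day gap → day 15), so it starts at day 15 and finishes at 15 + 12 = day 27.
Figure drafting cannot begin until analysis (finishes day 27). It runs from day 27 to 27 + 1 = day 28.
Internal review cannot begin until figure drafting (finishes day 28). It runs from day 28 to 28 + 1 = day 29.
Revision waits on internal review (finishes day 29, plus 2-day gap → day 31), so it starts at day 31 and finishes at 31 + 10 = day 41.
All tasks are finished once the last one completes. Finish times: Literature review at 7, Data collection at 8, Data cleaning at 12, Analysis at 27, Figure drafting at 28, Internal review at 29, Revision at 41. The latest is day 41.

41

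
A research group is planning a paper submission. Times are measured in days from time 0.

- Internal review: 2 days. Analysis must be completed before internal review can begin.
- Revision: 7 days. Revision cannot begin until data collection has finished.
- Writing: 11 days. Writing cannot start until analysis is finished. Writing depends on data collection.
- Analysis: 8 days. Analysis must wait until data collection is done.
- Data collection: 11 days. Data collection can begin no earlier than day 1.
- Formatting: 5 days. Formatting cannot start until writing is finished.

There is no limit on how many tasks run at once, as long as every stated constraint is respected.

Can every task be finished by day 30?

Data collection waits on its own release at day 1, so it starts at day 1 and finishes at 1 + 11 = day 12.
Revision waits on data collection (finishes day 12), so it starts at day 12 and finishes at 12 + 7 = day 19.
Analysis cannot begin until data collection (finishes day 12). It runs from day 12 to 12 + 8 = day 20.
Internal review waits on analysis (finishes day 20), so it starts at day 20 and finishes at 20 + 2 = day 22.
Writing has to wait for analysis (finishes day 20); data collection (finishes day 12). The latest of these is day 20, so writing runs day 20 to 20 + 11 = day 31.
After writing (finishes day 31), formatting can start at day 31 and finishes at day 36.
The earliest everything can be done is day 36, which is after the deadline of 30, so it is not possible.

No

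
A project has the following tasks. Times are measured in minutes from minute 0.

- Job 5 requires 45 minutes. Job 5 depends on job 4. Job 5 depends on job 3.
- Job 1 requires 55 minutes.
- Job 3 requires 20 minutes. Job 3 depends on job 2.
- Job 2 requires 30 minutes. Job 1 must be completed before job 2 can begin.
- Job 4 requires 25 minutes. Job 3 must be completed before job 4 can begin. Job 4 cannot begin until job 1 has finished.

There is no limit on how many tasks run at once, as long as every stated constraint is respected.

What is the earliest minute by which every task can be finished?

175

Job 1 has no prerequisites, so it starts at minute 0 and finishes at minute 55.
Job 2 cannot begin until job 1 (finishes minute 55). It runs from minute 55 to 55 + 30 = minute 85.
Job 3 waits on job 2 (finishes minute 85), so it starts at minute 85 and finishes at 85 + 20 = minute 105.
Job 4 has to wait for job 3 (finishes minute 105); job 1 (finishes minute 55). The latest of these is minute 105, so job 4 runs minute 105 to 105 + 25 = minute 130.
Job 5 needs all of job 4 (finishes minute 130); job 3 (finishes minute 105). That puts its earliest start at minute 130; it finishes at 130 + 45 = minute 175.
All tasks are finished once the last one completes. Finish times: Job 1 at 55, Job 2 at 85, Job 3 at 105, Job 4 at 130, Job 5 at 175. The latest is minute 175.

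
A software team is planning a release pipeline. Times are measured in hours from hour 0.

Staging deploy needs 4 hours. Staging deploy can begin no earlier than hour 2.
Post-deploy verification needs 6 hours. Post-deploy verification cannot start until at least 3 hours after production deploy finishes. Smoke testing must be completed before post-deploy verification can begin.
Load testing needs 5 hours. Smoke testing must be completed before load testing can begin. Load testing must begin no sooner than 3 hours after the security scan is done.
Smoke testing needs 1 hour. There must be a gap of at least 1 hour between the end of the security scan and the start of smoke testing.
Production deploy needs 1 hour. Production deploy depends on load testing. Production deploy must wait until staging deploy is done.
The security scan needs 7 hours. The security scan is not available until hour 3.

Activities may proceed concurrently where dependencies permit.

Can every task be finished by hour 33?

Staging deploy cannot begin until its own release at hour 2. It runs from hour 2 to 2 + 4 = hour 6.
The security scan cannot begin until its own release at hour 3. It runs from hour 3 to 3 + 7 = hour 10.
After the security scan (finishes hour 10, plus 1-hour gap → hour 11), smoke testing can start at hour 11 and finishes at hour 12.
Load testing has to wait for smoke testing (finishes hour 12); the security scan (finishes hour 10, plus 3-hour gap → hour 13). The latest of these is hour 13, so load testing runs hour 13 to 13 + 5 = hour 18.
Production deploy needs all of load testing (finishes hour 18); staging deploy (finishes hour 6). That puts its earliest start at hour 18; it finishes at 18 + 1 = hour 19.
For post-deploy verification: production deploy (finishes hour 19, plus 3-hour gap → hour 22); smoke testing (finishes hour 12). Taking the maximum gives a start of hour 22, and it finishes at 22 + 6 = hour 28.
Every task is finished by hour 28, which is no later than the deadline of 33, so the schedule is feasible.

Yes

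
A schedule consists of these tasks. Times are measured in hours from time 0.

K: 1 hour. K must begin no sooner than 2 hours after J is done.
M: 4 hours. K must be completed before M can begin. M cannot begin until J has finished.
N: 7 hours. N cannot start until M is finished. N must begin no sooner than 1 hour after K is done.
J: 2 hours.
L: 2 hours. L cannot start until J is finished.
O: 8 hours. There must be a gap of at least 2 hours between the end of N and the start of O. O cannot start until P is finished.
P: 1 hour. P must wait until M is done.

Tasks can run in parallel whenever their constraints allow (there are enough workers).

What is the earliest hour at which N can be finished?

Nothing blocks J, so it runs from hour 0 to hour 2.
K waits on J (finishes hour 2, plus 2-hour gap → hour 4), so it starts at hour 4 and finishes at 4 + 1 = hour 5.
For M: K (finishes hour 5); J (finishes hour 2). Taking the maximum gives a start of hour 5, and it finishes at 5 + 4 = hour 9.
N needs all of M (finishes hour 9); K (finishes hour 5, plus 1-hour gap → hour 6). That puts its earliest start at hour 9; it finishes at 9 + 7 = hour 16.

16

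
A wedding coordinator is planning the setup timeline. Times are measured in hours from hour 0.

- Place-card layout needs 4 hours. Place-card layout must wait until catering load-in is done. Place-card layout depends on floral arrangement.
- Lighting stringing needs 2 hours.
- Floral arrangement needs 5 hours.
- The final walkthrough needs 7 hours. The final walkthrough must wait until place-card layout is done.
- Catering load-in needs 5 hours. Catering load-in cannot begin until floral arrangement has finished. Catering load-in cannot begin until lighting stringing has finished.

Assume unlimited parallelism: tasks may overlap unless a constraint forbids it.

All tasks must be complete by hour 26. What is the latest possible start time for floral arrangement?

The final walkthrough has no dependents, so it just needs to finish by hour 26. Starting by 26 − 7 = hour 19 achieves that.
Since the final walkthrough (must start by hour 19) depends on it, place-card layout must finish by hour 19. Backing off its 4-hour duration gives a latest start of hour 15.
Catering load-in feeds into place-card layout (must start by hour 15); so catering load-in must finish by hour 15 and therefore start by hour 10.
For floral arrangement: catering load-in (must start by hour 10); place-card layout (must start by hour 15). The most restrictive is hour 10; with a 5-hour duration, floral arrangement must start by hour 5.

5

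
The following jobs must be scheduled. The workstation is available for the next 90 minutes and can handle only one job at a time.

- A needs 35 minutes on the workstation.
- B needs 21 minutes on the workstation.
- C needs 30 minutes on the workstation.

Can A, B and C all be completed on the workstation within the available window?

Yes

Running back to back, the jobs need 35 + 21 + 30 = 86 minutes on the workstation.
Since 86 ≤ 90, they fit within the window.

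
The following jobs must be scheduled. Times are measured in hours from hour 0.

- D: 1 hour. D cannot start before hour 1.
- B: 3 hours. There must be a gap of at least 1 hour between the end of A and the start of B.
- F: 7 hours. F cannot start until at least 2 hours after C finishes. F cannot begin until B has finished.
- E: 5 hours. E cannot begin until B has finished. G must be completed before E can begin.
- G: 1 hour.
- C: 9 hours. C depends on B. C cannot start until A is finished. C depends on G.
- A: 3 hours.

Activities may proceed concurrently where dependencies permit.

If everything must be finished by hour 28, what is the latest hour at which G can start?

To finish by hour 28, F (duration 7) must start no later than hour 21.
C feeds into F (must start by hour 21, minus 2-hour gap → hour 19); so C must finish by hour 19 and therefore start by hour 10.
E has no dependents, so it just needs to finish by hour 28. Starting by 28 − 5 = hour 23 achieves that.
G feeds C (must start by hour 10); E (must start by hour 23). Taking the minimum, G must finish by hour 10 and start by 10 − 1 = hour 9.

9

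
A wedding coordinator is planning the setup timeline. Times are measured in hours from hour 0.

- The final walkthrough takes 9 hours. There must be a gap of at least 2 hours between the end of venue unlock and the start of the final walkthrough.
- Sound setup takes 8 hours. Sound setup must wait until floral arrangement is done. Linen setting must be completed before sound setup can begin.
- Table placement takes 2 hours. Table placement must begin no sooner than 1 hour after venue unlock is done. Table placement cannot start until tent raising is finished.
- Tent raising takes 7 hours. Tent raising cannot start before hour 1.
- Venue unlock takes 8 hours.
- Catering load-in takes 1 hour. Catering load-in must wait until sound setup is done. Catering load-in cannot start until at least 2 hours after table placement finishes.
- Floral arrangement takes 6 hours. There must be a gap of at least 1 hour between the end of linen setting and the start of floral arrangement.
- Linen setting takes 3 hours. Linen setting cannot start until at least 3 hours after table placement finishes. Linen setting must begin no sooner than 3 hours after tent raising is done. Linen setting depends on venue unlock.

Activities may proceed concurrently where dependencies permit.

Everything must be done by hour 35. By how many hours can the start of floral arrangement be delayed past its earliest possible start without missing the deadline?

Tent raising waits on its own release at hour 1, so it starts at hour 1 and finishes at 1 + 7 = hour 8.
Venue unlock has no prerequisites, so it starts at hour 0 and finishes at hour 8.
For table placement: venue unlock (finishes hour 8, plus 1-hour gap → hour 9); tent raising (finishes hour 8). Taking the maximum gives a start of hour 9, and it finishes at 9 + 2 = hour 11.
Linen setting has to wait for table placement (finishes hour 11, plus 3-hour gap → hour 14); tent raising (finishes hour 8, plus 3-hour gap → hour 11); venue unlock (finishes hour 8). The latest of these is hour 14, so linen setting runs hour 14 to 14 + 3 = hour 17.
Floral arrangement cannot begin until linen setting (finishes hour 17, plus 1-hour gap → hour 18). It runs from hour 18 to 18 + 6 = hour 24.

Working backward from the deadline:
Catering load-in must finish by hour 35; it takes 1 hour, so it must start by 35 − 1 = hour 34.
Sound setup has to be done before catering load-in (must start by hour 34). That means finishing by hour 34, i.e. starting by 34 − 8 = hour 26.
Floral arrangement must finish before sound setup (must start by hour 26). With a 6-hour duration, floral arrangement must start by 26 − 6 = hour 20.
So floral arrangement can start as early as hour 18 and as late as hour 20, giving 20 − 18 = 2 hours of slack.

2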